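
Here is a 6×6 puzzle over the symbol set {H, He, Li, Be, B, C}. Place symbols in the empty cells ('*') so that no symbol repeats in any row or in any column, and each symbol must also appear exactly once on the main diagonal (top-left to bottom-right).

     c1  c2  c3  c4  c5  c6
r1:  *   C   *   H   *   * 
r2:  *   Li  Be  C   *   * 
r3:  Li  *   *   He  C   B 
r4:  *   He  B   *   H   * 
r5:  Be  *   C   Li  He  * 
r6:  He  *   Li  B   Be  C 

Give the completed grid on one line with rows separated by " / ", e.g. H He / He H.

B C He H Li Be / H Li Be C B He / Li Be H He C B / C He B Be H Li / Be B C Li He H / He H Li B Be C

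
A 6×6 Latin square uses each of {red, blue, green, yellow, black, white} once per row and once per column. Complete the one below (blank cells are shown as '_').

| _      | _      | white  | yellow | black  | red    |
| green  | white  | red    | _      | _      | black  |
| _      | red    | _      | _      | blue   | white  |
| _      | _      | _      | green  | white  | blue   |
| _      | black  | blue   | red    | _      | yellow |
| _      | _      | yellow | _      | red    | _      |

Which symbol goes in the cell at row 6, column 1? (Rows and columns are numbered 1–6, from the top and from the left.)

black

(r1,c1) = blue
(r1,c2) = green
(r2,c4) = blue
(r2,c5) = yellow
(r3,c4) = black
(r4,c2) = yellow
(r4,c3) = black
(r5,c1) = white
(r5,c5) = green
(r6,c1) = black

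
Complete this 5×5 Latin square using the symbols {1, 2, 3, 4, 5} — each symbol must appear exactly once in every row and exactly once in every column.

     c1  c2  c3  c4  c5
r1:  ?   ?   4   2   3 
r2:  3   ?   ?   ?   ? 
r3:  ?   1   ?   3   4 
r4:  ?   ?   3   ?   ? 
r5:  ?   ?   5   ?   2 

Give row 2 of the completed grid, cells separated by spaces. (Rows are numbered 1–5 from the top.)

row 1 has {2,3,4}; column 2 has {1} — only 5 is left for (r1,c2).
row 3 has {1,3,4}; column 3 has {3,4,5} — only 2 is left for (r3,c3).
row 1 has {2,3,4,5}; column 1 has {3} — only 1 is left for (r1,c1).
row 2 has {3}; column 3 has {2,3,4,5} — only 1 is left for (r2,c3).
row 2 has {1,3}; column 5 has {2,3,4} — only 5 is left for (r2,c5).
row 3 has {1,2,3,4}; column 1 has {1,3} — only 5 is left for (r3,c1).
row 4 has {3}; column 5 has {2,3,4,5} — only 1 is left for (r4,c5).
row 5 has {2,5}; column 1 has {1,3,5} — only 4 is left for (r5,c1).
row 5 has {2,4,5}; column 2 has {1,5} — only 3 is left for (r5,c2).
row 5 has {2,3,4,5}; column 4 has {2,3} — only 1 is left for (r5,c4).
row 2 has {1,3,5}; column 4 has {1,2,3} — only 4 is left for (r2,c4).
row 4 has {1,3}; column 1 has {1,3,4,5} — only 2 is left for (r4,c1).
row 4 has {1,2,3}; column 2 has {1,3,5} — only 4 is left for (r4,c2).
row 4 has {1,2,3,4}; column 4 has {1,2,3,4} — only 5 is left for (r4,c4).
row 2 has {1,3,4,5}; column 2 has {1,3,4,5} — only 2 is left for (r2,c2).

3 2 1 4 5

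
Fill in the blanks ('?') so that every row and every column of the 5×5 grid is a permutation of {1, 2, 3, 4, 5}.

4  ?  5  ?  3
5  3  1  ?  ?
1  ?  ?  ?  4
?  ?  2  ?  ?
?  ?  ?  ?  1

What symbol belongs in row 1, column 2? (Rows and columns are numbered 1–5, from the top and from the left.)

1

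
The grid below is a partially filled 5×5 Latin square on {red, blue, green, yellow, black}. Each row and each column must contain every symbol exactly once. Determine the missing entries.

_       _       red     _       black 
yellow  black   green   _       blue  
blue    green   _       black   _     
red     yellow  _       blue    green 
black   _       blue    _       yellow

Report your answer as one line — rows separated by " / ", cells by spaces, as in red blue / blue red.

green blue red yellow black / yellow black green red blue / blue green yellow black red / red yellow black blue green / black red blue green yellow

At row 1, column 1: row 1 has {red,black}; column 1 has {red,blue,yellow,black}; that leaves green.
At row 1, column 2: row 1 has {red,green,black}; column 2 has {green,yellow,black}; that leaves blue.
At row 1, column 4: row 1 has {red,blue,green,black}; column 4 has {blue,black}; that leaves yellow.
At row 2, column 4: row 2 has {blue,green,yellow,black}; column 4 has {blue,yellow,black}; that leaves red.
At row 3, column 3: row 3 has {blue,green,black}; column 3 has {red,blue,green}; that leaves yellow.
At row 3, column 5: row 3 has {blue,green,yellow,black}; column 5 has {blue,green,yellow,black}; that leaves red.
At row 4, column 3: row 4 has {red,blue,green,yellow}; column 3 has {red,blue,green,yellow}; that leaves black.
At row 5, column 2: row 5 has {blue,yellow,black}; column 2 has {blue,green,yellow,black}; that leaves red.
At row 5, column 4: row 5 has {red,blue,yellow,black}; column 4 has {red,blue,yellow,black}; that leaves green.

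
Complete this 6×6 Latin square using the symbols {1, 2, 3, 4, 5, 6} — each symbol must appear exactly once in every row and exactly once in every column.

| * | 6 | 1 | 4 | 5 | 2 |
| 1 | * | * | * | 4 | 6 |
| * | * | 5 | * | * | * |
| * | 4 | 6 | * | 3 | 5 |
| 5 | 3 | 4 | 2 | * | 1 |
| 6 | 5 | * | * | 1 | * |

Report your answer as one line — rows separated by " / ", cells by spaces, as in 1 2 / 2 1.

3 6 1 4 5 2 / 1 2 3 5 4 6 / 4 1 5 6 2 3 / 2 4 6 1 3 5 / 5 3 4 2 6 1 / 6 5 2 3 1 4

At row 1, column 1: row 1 has {1,2,4,5,6}; column 1 has {1,5,6}; that leaves 3.
At row 2, column 2: row 2 has {1,4,6}; column 2 has {3,4,5,6}; that leaves 2.
At row 2, column 3: row 2 has {1,2,4,6}; column 3 has {1,4,5,6}; that leaves 3.
At row 2, column 4: row 2 has {1,2,3,4,6}; column 4 has {2,4}; that leaves 5.
At row 3, column 2: row 3 has {5}; column 2 has {2,3,4,5,6}; that leaves 1.
At row 4, column 1: row 4 has {3,4,5,6}; column 1 has {1,3,5,6}; that leaves 2.
At row 4, column 4: row 4 has {2,3,4,5,6}; column 4 has {2,4,5}; that leaves 1.
At row 5, column 5: row 5 has {1,2,3,4,5}; column 5 has {1,3,4,5}; that leaves 6.
At row 6, column 3: row 6 has {1,5,6}; column 3 has {1,3,4,5,6}; that leaves 2.
At row 6, column 4: row 6 has {1,2,5,6}; column 4 has {1,2,4,5}; that leaves 3.
At row 6, column 6: row 6 has {1,2,3,5,6}; column 6 has {1,2,5,6}; that leaves 4.
At row 3, column 1: row 3 has {1,5}; column 1 has {1,2,3,5,6}; that leaves 4.
At row 3, column 4: row 3 has {1,4,5}; column 4 has {1,2,3,4,5}; that leaves 6.
At row 3, column 5: row 3 has {1,4,5,6}; column 5 has {1,3,4,5,6}; that leaves 2.
At row 3, column 6: row 3 has {1,2,4,5,6}; column 6 has {1,2,4,5,6}; that leaves 3.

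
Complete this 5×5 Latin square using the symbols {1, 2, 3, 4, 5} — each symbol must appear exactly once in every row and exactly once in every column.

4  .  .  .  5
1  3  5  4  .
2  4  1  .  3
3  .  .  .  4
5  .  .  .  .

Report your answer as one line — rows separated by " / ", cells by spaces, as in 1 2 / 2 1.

4 1 3 2 5 / 1 3 5 4 2 / 2 4 1 5 3 / 3 5 2 1 4 / 5 2 4 3 1

Cell (r2,c5): row 2 has {1,3,4,5}; column 5 has {3,4,5} → 2.
Cell (r3,c4): row 3 has {1,2,3,4}; column 4 has {4} → 5.
Cell (r4,c3): row 4 has {3,4}; column 3 has {1,5} → 2.
Cell (r4,c4): row 4 has {2,3,4}; column 4 has {4,5} → 1.
Cell (r5,c5): row 5 has {5}; column 5 has {2,3,4,5} → 1.
Cell (r1,c3): row 1 has {4,5}; column 3 has {1,2,5} → 3.
Cell (r1,c4): row 1 has {3,4,5}; column 4 has {1,4,5} → 2.
Cell (r4,c2): row 4 has {1,2,3,4}; column 2 has {3,4} → 5.
Cell (r5,c2): row 5 has {1,5}; column 2 has {3,4,5} → 2.
Cell (r5,c3): row 5 has {1,2,5}; column 3 has {1,2,3,5} → 4.
Cell (r5,c4): row 5 has {1,2,4,5}; column 4 has {1,2,4,5} → 3.
Cell (r1,c2): row 1 has {2,3,4,5}; column 2 has {2,3,4,5} → 1.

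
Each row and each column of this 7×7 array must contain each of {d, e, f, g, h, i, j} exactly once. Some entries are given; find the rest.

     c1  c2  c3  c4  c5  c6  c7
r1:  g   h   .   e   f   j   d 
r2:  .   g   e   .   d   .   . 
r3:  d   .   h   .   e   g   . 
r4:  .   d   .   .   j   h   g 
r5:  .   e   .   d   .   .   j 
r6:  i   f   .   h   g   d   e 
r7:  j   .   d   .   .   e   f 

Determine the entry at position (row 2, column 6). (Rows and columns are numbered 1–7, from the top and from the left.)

i

(r1,c3) = i
(r3,c7) = i
(r4,c3) = f
(r4,c4) = i
(r5,c3) = g
(r6,c3) = j
(r7,c2) = i
(r7,c4) = g
(r7,c5) = h
(r2,c7) = h
(r3,c2) = j
(r3,c4) = f
(r4,c1) = e
(r5,c5) = i
(r5,c6) = f
(r2,c1) = f
(r2,c4) = j
(r2,c6) = i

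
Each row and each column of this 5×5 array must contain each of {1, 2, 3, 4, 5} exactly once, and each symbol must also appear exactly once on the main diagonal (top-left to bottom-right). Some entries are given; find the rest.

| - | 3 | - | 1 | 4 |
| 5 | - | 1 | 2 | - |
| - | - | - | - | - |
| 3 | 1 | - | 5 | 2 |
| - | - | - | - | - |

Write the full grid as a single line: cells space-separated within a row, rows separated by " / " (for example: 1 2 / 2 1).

(r1,c1) = 2
(r1,c3) = 5
(r2,c2) = 4
(r2,c5) = 3
(r3,c3) = 3
(r3,c4) = 4
(r4,c3) = 4
(r5,c3) = 2
(r5,c4) = 3
(r5,c5) = 1
(r3,c1) = 1
(r3,c5) = 5
(r5,c1) = 4
(r5,c2) = 5
(r3,c2) = 2

2 3 5 1 4 / 5 4 1 2 3 / 1 2 3 4 5 / 3 1 4 5 2 / 4 5 2 3 1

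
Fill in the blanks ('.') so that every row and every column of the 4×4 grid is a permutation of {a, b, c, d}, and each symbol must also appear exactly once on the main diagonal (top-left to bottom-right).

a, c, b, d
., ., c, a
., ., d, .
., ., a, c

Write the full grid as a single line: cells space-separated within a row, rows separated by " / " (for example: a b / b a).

a c b d / d b c a / c a d b / b d a c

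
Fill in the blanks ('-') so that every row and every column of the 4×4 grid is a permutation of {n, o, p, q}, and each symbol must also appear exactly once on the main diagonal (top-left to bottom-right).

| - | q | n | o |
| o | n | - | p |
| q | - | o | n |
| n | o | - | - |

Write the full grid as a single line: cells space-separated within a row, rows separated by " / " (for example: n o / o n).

p q n o / o n q p / q p o n / n o p q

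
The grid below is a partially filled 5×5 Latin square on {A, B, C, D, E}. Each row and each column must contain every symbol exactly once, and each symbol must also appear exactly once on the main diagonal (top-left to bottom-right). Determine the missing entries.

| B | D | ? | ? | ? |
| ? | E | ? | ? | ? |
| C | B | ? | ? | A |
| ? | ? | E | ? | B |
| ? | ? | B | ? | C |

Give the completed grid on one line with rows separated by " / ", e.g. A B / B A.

(r1,c5) = E
(r2,c5) = D
(r3,c3) = D
(r3,c4) = E
(r4,c4) = A
(r5,c2) = A
(r5,c4) = D
(r1,c4) = C
(r2,c1) = A
(r2,c3) = C
(r2,c4) = B
(r4,c1) = D
(r4,c2) = C
(r5,c1) = E
(r1,c3) = A

B D A C E / A E C B D / C B D E A / D C E A B / E A B D C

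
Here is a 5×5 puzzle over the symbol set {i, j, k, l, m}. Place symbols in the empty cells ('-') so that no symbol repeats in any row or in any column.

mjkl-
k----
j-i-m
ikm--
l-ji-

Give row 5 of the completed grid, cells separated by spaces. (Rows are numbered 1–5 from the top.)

l m j i k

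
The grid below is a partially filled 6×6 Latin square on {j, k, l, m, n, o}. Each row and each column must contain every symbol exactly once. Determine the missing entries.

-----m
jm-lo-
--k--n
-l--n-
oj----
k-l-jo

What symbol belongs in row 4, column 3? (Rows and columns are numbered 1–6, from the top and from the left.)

(r2,c3) = n
(r2,c6) = k
(r3,c2) = o
(r4,c1) = m
(r4,c6) = j
(r5,c3) = m
(r5,c6) = l
(r6,c2) = n
(r6,c4) = m
(r1,c2) = k
(r1,c5) = l
(r3,c1) = l
(r3,c4) = j
(r3,c5) = m
(r4,c3) = o

o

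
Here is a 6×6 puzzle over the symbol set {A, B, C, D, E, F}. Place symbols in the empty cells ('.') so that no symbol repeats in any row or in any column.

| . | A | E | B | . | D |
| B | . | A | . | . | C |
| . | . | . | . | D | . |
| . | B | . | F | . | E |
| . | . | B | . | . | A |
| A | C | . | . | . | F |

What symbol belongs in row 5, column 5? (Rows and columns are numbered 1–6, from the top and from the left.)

F

At row 3, column 6: row 3 has {D}; column 6 has {A,C,D,E,F}; that leaves B.
At row 6, column 3: row 6 has {A,C,F}; column 3 has {A,B,E}; that leaves D.
At row 6, column 4: row 6 has {A,C,D,F}; column 4 has {B,F}; that leaves E.
At row 6, column 5: row 6 has {A,C,D,E,F}; column 5 has {D}; that leaves B.
At row 2, column 4: row 2 has {A,B,C}; column 4 has {B,E,F}; that leaves D.
At row 4, column 3: row 4 has {B,E,F}; column 3 has {A,B,D,E}; that leaves C.
At row 4, column 5: row 4 has {B,C,E,F}; column 5 has {B,D}; that leaves A.
At row 5, column 4: row 5 has {A,B}; column 4 has {B,D,E,F}; that leaves C.
At row 3, column 3: row 3 has {B,D}; column 3 has {A,B,C,D,E}; that leaves F.
At row 3, column 4: row 3 has {B,D,F}; column 4 has {B,C,D,E,F}; that leaves A.
At row 4, column 1: row 4 has {A,B,C,E,F}; column 1 has {A,B}; that leaves D.
At row 3, column 2: row 3 has {A,B,D,F}; column 2 has {A,B,C}; that leaves E.
At row 2, column 2: row 2 has {A,B,C,D}; column 2 has {A,B,C,E}; that leaves F.
At row 2, column 5: row 2 has {A,B,C,D,F}; column 5 has {A,B,D}; that leaves E.
At row 3, column 1: row 3 has {A,B,D,E,F}; column 1 has {A,B,D}; that leaves C.
At row 5, column 2: row 5 has {A,B,C}; column 2 has {A,B,C,E,F}; that leaves D.
At row 5, column 5: row 5 has {A,B,C,D}; column 5 has {A,B,D,E}; that leaves F.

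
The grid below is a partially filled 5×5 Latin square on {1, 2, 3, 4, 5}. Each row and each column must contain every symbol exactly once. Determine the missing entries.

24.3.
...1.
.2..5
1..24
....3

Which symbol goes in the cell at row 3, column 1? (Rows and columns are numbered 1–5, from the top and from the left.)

3

(r1,c5) = 1
(r2,c5) = 2
(r3,c4) = 4
(r5,c4) = 5
(r1,c3) = 5
(r3,c1) = 3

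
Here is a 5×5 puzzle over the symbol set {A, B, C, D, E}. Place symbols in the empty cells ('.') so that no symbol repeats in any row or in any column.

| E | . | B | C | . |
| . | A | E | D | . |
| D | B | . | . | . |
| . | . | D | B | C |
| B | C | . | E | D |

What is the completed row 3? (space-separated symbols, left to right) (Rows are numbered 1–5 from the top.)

(r1,c2) = D
(r1,c5) = A
(r2,c1) = C
(r2,c5) = B
(r3,c4) = A
(r3,c5) = E
(r4,c1) = A
(r4,c2) = E
(r5,c3) = A
(r3,c3) = C

D B C A E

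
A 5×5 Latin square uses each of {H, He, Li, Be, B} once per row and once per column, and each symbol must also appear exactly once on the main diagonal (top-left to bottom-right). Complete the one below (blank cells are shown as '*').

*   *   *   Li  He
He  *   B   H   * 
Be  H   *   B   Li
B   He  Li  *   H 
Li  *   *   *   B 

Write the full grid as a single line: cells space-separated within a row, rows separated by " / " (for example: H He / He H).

H B Be Li He / He Li B H Be / Be H He B Li / B He Li Be H / Li Be H He B

(r1,c1) = H
(r1,c3) = Be
(r2,c5) = Be
(r3,c3) = He
(r4,c4) = Be
(r5,c2) = Be
(r5,c3) = H
(r5,c4) = He
(r1,c2) = B
(r2,c2) = Li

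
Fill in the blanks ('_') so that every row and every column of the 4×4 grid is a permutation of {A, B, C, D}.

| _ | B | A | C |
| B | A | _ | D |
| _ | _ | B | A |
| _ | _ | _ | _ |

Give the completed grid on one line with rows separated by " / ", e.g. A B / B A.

D B A C / B A C D / C D B A / A C D B

(r1,c1) = D
(r2,c3) = C
(r3,c1) = C
(r3,c2) = D
(r4,c1) = A
(r4,c2) = C
(r4,c3) = D
(r4,c4) = B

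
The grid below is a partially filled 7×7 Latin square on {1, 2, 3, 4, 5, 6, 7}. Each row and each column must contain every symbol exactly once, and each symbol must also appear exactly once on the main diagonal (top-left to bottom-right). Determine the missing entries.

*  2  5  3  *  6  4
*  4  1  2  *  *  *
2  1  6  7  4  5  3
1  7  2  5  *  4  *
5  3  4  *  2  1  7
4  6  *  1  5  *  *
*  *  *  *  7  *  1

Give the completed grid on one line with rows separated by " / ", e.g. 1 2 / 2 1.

row 1 has {2,3,4,5,6}; column 1 has {1,2,4,5}; the diagonal has {1,2,4,5,6} — only 7 is left for (r1,c1).
row 1 has {2,3,4,5,6,7}; column 5 has {2,4,5,7} — only 1 is left for (r1,c5).
row 4 has {1,2,4,5,7}; column 7 has {1,3,4,7} — only 6 is left for (r4,c7).
row 5 has {1,2,3,4,5,7}; column 4 has {1,2,3,5,7} — only 6 is left for (r5,c4).
row 6 has {1,4,5,6}; column 6 has {1,4,5,6}; the diagonal has {1,2,4,5,6,7} — only 3 is left for (r6,c6).
row 6 has {1,3,4,5,6}; column 7 has {1,3,4,6,7} — only 2 is left for (r6,c7).
row 7 has {1,7}; column 2 has {1,2,3,4,6,7} — only 5 is left for (r7,c2).
row 7 has {1,5,7}; column 3 has {1,2,4,5,6} — only 3 is left for (r7,c3).
row 7 has {1,3,5,7}; column 4 has {1,2,3,5,6,7} — only 4 is left for (r7,c4).
row 7 has {1,3,4,5,7}; column 6 has {1,3,4,5,6} — only 2 is left for (r7,c6).
row 2 has {1,2,4}; column 6 has {1,2,3,4,5,6} — only 7 is left for (r2,c6).
row 2 has {1,2,4,7}; column 7 has {1,2,3,4,6,7} — only 5 is left for (r2,c7).
row 4 has {1,2,4,5,6,7}; column 5 has {1,2,4,5,7} — only 3 is left for (r4,c5).
row 6 has {1,2,3,4,5,6}; column 3 has {1,2,3,4,5,6} — only 7 is left for (r6,c3).
row 7 has {1,2,3,4,5,7}; column 1 has {1,2,4,5,7} — only 6 is left for (r7,c1).
row 2 has {1,2,4,5,7}; column 1 has {1,2,4,5,6,7} — only 3 is left for (r2,c1).
row 2 has {1,2,3,4,5,7}; column 5 has {1,2,3,4,5,7} — only 6 is left for (r2,c5).

7 2 5 3 1 6 4 / 3 4 1 2 6 7 5 / 2 1 6 7 4 5 3 / 1 7 2 5 3 4 6 / 5 3 4 6 2 1 7 / 4 6 7 1 5 3 2 / 6 5 3 4 7 2 1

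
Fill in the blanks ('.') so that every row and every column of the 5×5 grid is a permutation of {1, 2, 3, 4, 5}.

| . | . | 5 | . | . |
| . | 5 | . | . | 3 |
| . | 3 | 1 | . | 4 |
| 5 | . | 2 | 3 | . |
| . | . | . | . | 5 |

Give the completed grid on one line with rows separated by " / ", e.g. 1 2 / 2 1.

(r2,c3) = 4
(r3,c1) = 2
(r3,c4) = 5
(r4,c5) = 1
(r5,c3) = 3
(r1,c5) = 2
(r2,c1) = 1
(r2,c4) = 2
(r4,c2) = 4
(r5,c1) = 4
(r5,c4) = 1
(r1,c1) = 3
(r1,c2) = 1
(r1,c4) = 4
(r5,c2) = 2

3 1 5 4 2 / 1 5 4 2 3 / 2 3 1 5 4 / 5 4 2 3 1 / 4 2 3 1 5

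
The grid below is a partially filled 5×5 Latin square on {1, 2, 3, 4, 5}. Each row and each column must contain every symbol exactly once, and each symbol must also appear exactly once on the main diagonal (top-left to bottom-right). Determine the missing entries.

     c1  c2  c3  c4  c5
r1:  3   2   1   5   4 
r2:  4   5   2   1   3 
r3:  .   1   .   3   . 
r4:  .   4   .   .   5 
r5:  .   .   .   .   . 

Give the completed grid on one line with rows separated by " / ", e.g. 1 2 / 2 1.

row 3 has {1,3}; column 3 has {1,2}; the diagonal has {3,5} — only 4 is left for (r3,c3).
row 3 has {1,3,4}; column 5 has {3,4,5} — only 2 is left for (r3,c5).
row 4 has {4,5}; column 3 has {1,2,4} — only 3 is left for (r4,c3).
row 4 has {3,4,5}; column 4 has {1,3,5}; the diagonal has {3,4,5} — only 2 is left for (r4,c4).
row 5 is empty so far; column 2 has {1,2,4,5} — only 3 is left for (r5,c2).
row 5 has {3}; column 3 has {1,2,3,4} — only 5 is left for (r5,c3).
row 5 has {3,5}; column 4 has {1,2,3,5} — only 4 is left for (r5,c4).
row 5 has {3,4,5}; column 5 has {2,3,4,5}; the diagonal has {2,3,4,5} — only 1 is left for (r5,c5).
row 3 has {1,2,3,4}; column 1 has {3,4} — only 5 is left for (r3,c1).
row 4 has {2,3,4,5}; column 1 has {3,4,5} — only 1 is left for (r4,c1).
row 5 has {1,3,4,5}; column 1 has {1,3,4,5} — only 2 is left for (r5,c1).

3 2 1 5 4 / 4 5 2 1 3 / 5 1 4 3 2 / 1 4 3 2 5 / 2 3 5 4 1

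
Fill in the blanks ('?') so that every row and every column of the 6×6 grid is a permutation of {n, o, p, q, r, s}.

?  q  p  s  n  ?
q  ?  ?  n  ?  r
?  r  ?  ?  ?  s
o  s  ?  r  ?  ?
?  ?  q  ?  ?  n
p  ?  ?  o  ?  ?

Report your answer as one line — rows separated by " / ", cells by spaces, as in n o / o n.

r q p s n o / q p s n o r / n r o q p s / o s n r q p / s o q p r n / p n r o s q

(r1,c1): row 1 has {n,p,q,s}; column 1 has {o,p,q}, so it must be r.
(r1,c6): row 1 has {n,p,q,r,s}; column 6 has {n,r,s}, so it must be o.
(r3,c1): row 3 has {r,s}; column 1 has {o,p,q,r}, so it must be n.
(r3,c3): row 3 has {n,r,s}; column 3 has {p,q}, so it must be o.
(r4,c3): row 4 has {o,r,s}; column 3 has {o,p,q}, so it must be n.
(r5,c1): row 5 has {n,q}; column 1 has {n,o,p,q,r}, so it must be s.
(r5,c4): row 5 has {n,q,s}; column 4 has {n,o,r,s}, so it must be p.
(r6,c2): row 6 has {o,p}; column 2 has {q,r,s}, so it must be n.
(r6,c6): row 6 has {n,o,p}; column 6 has {n,o,r,s}, so it must be q.
(r2,c3): row 2 has {n,q,r}; column 3 has {n,o,p,q}, so it must be s.
(r3,c4): row 3 has {n,o,r,s}; column 4 has {n,o,p,r,s}, so it must be q.
(r3,c5): row 3 has {n,o,q,r,s}; column 5 has {n}, so it must be p.
(r4,c5): row 4 has {n,o,r,s}; column 5 has {n,p}, so it must be q.
(r4,c6): row 4 has {n,o,q,r,s}; column 6 has {n,o,q,r,s}, so it must be p.
(r5,c2): row 5 has {n,p,q,s}; column 2 has {n,q,r,s}, so it must be o.
(r5,c5): row 5 has {n,o,p,q,s}; column 5 has {n,p,q}, so it must be r.
(r6,c3): row 6 has {n,o,p,q}; column 3 has {n,o,p,q,s}, so it must be r.
(r6,c5): row 6 has {n,o,p,q,r}; column 5 has {n,p,q,r}, so it must be s.
(r2,c2): row 2 has {n,q,r,s}; column 2 has {n,o,q,r,s}, so it must be p.
(r2,c5): row 2 has {n,p,q,r,s}; column 5 has {n,p,q,r,s}, so it must be o.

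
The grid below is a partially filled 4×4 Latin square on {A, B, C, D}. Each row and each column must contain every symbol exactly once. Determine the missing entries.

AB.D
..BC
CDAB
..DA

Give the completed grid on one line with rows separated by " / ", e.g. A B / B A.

Cell (r1,c3): row 1 has {A,B,D}; column 3 has {A,B,D} → C.
Cell (r2,c1): row 2 has {B,C}; column 1 has {A,C} → D.
Cell (r2,c2): row 2 has {B,C,D}; column 2 has {B,D} → A.
Cell (r4,c1): row 4 has {A,D}; column 1 has {A,C,D} → B.
Cell (r4,c2): row 4 has {A,B,D}; column 2 has {A,B,D} → C.

A B C D / D A B C / C D A B / B C D A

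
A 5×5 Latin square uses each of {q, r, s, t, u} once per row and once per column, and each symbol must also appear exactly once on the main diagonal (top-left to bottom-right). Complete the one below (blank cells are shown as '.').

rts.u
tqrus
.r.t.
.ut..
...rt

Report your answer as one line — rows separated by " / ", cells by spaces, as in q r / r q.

(r1,c4) = q
(r3,c3) = u
(r3,c5) = q
(r4,c4) = s
(r4,c5) = r
(r5,c2) = s
(r5,c3) = q
(r3,c1) = s
(r4,c1) = q
(r5,c1) = u

r t s q u / t q r u s / s r u t q / q u t s r / u s q r t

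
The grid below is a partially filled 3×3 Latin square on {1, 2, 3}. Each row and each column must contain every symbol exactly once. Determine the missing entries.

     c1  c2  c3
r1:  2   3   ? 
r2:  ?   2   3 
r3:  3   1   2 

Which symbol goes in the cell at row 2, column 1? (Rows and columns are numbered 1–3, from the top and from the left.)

1

Cell (r1,c3): row 1 has {2,3}; column 3 has {2,3} → 1.
Cell (r2,c1): row 2 has {2,3}; column 1 has {2,3} → 1.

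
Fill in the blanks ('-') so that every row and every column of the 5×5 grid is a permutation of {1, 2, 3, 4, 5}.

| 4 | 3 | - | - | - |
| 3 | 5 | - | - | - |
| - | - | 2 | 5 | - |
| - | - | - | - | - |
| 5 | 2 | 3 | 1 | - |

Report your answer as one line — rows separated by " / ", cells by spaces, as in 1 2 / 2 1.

4 3 5 2 1 / 3 5 1 4 2 / 1 4 2 5 3 / 2 1 4 3 5 / 5 2 3 1 4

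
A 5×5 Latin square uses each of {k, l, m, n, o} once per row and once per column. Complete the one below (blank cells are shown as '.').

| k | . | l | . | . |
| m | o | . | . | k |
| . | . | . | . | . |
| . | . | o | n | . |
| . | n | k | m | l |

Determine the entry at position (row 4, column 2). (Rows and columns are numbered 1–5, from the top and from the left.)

k

Cell (r1,c2): row 1 has {k,l}; column 2 has {n,o} → m.
Cell (r1,c4): row 1 has {k,l,m}; column 4 has {m,n} → o.
Cell (r1,c5): row 1 has {k,l,m,o}; column 5 has {k,l} → n.
Cell (r2,c3): row 2 has {k,m,o}; column 3 has {k,l,o} → n.
Cell (r2,c4): row 2 has {k,m,n,o}; column 4 has {m,n,o} → l.
Cell (r3,c3): row 3 is empty so far; column 3 has {k,l,n,o} → m.
Cell (r3,c4): row 3 has {m}; column 4 has {l,m,n,o} → k.
Cell (r3,c5): row 3 has {k,m}; column 5 has {k,l,n} → o.
Cell (r4,c1): row 4 has {n,o}; column 1 has {k,m} → l.
Cell (r4,c2): row 4 has {l,n,o}; column 2 has {m,n,o} → k.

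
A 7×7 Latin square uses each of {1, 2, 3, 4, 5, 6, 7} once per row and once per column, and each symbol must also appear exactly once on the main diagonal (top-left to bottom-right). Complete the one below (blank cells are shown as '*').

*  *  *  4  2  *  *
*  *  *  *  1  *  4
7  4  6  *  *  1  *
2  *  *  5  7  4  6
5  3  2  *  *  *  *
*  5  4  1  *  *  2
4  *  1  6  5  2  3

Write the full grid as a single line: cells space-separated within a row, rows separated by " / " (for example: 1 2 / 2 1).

1 6 5 4 2 3 7 / 6 2 7 3 1 5 4 / 7 4 6 2 3 1 5 / 2 1 3 5 7 4 6 / 5 3 2 7 4 6 1 / 3 5 4 1 6 7 2 / 4 7 1 6 5 2 3

(r1,c1) = 1
(r3,c5) = 3
(r3,c7) = 5
(r4,c2) = 1
(r4,c3) = 3
(r5,c4) = 7
(r5,c5) = 4
(r5,c6) = 6
(r5,c7) = 1
(r6,c5) = 6
(r6,c6) = 7
(r7,c2) = 7
(r1,c2) = 6
(r1,c7) = 7
(r2,c2) = 2
(r2,c4) = 3
(r2,c6) = 5
(r3,c4) = 2
(r6,c1) = 3
(r1,c3) = 5
(r1,c6) = 3
(r2,c1) = 6
(r2,c3) = 7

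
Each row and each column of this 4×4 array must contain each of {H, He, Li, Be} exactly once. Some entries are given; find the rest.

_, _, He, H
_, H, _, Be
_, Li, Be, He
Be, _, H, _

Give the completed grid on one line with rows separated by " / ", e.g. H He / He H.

Li Be He H / He H Li Be / H Li Be He / Be He H Li

row 1 has {H,He}; column 1 has {Be} — only Li is left for (r1,c1).
row 1 has {H,He,Li}; column 2 has {H,Li} — only Be is left for (r1,c2).
row 2 has {H,Be}; column 1 has {Li,Be} — only He is left for (r2,c1).
row 2 has {H,He,Be}; column 3 has {H,He,Be} — only Li is left for (r2,c3).
row 3 has {He,Li,Be}; column 1 has {He,Li,Be} — only H is left for (r3,c1).
row 4 has {H,Be}; column 2 has {H,Li,Be} — only He is left for (r4,c2).
row 4 has {H,He,Be}; column 4 has {H,He,Be} — only Li is left for (r4,c4).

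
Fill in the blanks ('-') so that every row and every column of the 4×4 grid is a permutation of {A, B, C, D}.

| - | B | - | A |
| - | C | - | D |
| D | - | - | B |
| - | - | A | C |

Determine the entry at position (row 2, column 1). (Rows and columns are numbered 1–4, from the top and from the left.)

(r1,c1): row 1 has {A,B}; column 1 has {D}, so it must be C.
(r1,c3): row 1 has {A,B,C}; column 3 has {A}, so it must be D.
(r2,c3): row 2 has {C,D}; column 3 has {A,D}, so it must be B.
(r3,c2): row 3 has {B,D}; column 2 has {B,C}, so it must be A.
(r3,c3): row 3 has {A,B,D}; column 3 has {A,B,D}, so it must be C.
(r4,c1): row 4 has {A,C}; column 1 has {C,D}, so it must be B.
(r4,c2): row 4 has {A,B,C}; column 2 has {A,B,C}, so it must be D.
(r2,c1): row 2 has {B,C,D}; column 1 has {B,C,D}, so it must be A.

A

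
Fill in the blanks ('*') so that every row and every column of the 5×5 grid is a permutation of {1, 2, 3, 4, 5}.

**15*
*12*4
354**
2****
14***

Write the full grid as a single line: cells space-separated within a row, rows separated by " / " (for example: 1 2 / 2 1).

4 2 1 5 3 / 5 1 2 3 4 / 3 5 4 1 2 / 2 3 5 4 1 / 1 4 3 2 5

(r1,c1) = 4
(r2,c1) = 5
(r2,c4) = 3
(r4,c2) = 3
(r4,c3) = 5
(r4,c5) = 1
(r5,c3) = 3
(r5,c4) = 2
(r5,c5) = 5
(r1,c2) = 2
(r1,c5) = 3
(r3,c4) = 1
(r3,c5) = 2
(r4,c4) = 4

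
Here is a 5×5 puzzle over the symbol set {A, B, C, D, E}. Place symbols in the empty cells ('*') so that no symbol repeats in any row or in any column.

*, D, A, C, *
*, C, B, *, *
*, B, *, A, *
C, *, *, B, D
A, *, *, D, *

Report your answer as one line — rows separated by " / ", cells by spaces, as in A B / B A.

B D A C E / D C B E A / E B D A C / C A E B D / A E C D B

row 2 has {B,C}; column 4 has {A,B,C,D} — only E is left for (r2,c4).
row 2 has {B,C,E}; column 5 has {D} — only A is left for (r2,c5).
row 4 has {B,C,D}; column 3 has {A,B} — only E is left for (r4,c3).
row 5 has {A,D}; column 2 has {B,C,D} — only E is left for (r5,c2).
row 5 has {A,D,E}; column 3 has {A,B,E} — only C is left for (r5,c3).
row 5 has {A,C,D,E}; column 5 has {A,D} — only B is left for (r5,c5).
row 1 has {A,C,D}; column 5 has {A,B,D} — only E is left for (r1,c5).
row 2 has {A,B,C,E}; column 1 has {A,C} — only D is left for (r2,c1).
row 3 has {A,B}; column 1 has {A,C,D} — only E is left for (r3,c1).
row 3 has {A,B,E}; column 3 has {A,B,C,E} — only D is left for (r3,c3).
row 3 has {A,B,D,E}; column 5 has {A,B,D,E} — only C is left for (r3,c5).
row 4 has {B,C,D,E}; column 2 has {B,C,D,E} — only A is left for (r4,c2).
row 1 has {A,C,D,E}; column 1 has {A,C,D,E} — only B is left for (r1,c1).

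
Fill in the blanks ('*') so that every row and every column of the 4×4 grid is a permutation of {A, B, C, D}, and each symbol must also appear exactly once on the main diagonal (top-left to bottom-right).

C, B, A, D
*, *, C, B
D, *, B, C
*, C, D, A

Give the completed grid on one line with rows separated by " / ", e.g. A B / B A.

(r2,c1): row 2 has {B,C}; column 1 has {C,D}, so it must be A.
(r2,c2): row 2 has {A,B,C}; column 2 has {B,C}; the diagonal has {A,B,C}, so it must be D.
(r3,c2): row 3 has {B,C,D}; column 2 has {B,C,D}, so it must be A.
(r4,c1): row 4 has {A,C,D}; column 1 has {A,C,D}, so it must be B.

C B A D / A D C B / D A B C / B C D A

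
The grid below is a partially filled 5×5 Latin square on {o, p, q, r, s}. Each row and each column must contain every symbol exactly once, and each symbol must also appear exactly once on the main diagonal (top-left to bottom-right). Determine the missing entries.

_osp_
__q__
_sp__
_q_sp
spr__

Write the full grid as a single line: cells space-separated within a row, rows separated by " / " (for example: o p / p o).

q o s p r / p r q o s / o s p r q / r q o s p / s p r q o

(r2,c2) = r
(r2,c4) = o
(r2,c5) = s
(r4,c3) = o
(r5,c4) = q
(r5,c5) = o
(r1,c1) = q
(r1,c5) = r
(r2,c1) = p
(r3,c4) = r
(r3,c5) = q
(r4,c1) = r
(r3,c1) = o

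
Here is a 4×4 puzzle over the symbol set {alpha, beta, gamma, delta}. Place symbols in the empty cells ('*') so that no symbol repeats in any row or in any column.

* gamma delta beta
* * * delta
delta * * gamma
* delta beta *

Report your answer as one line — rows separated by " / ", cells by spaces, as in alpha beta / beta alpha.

At row 1, column 1: row 1 has {beta,gamma,delta}; column 1 has {delta}; that leaves alpha.
At row 3, column 3: row 3 has {gamma,delta}; column 3 has {beta,delta}; that leaves alpha.
At row 4, column 1: row 4 has {beta,delta}; column 1 has {alpha,delta}; that leaves gamma.
At row 4, column 4: row 4 has {beta,gamma,delta}; column 4 has {beta,gamma,delta}; that leaves alpha.
At row 2, column 1: row 2 has {delta}; column 1 has {alpha,gamma,delta}; that leaves beta.
At row 2, column 2: row 2 has {beta,delta}; column 2 has {gamma,delta}; that leaves alpha.
At row 2, column 3: row 2 has {alpha,beta,delta}; column 3 has {alpha,beta,delta}; that leaves gamma.
At row 3, column 2: row 3 has {alpha,gamma,delta}; column 2 has {alpha,gamma,delta}; that leaves beta.

alpha gamma delta beta / beta alpha gamma delta / delta beta alpha gamma / gamma delta beta alpha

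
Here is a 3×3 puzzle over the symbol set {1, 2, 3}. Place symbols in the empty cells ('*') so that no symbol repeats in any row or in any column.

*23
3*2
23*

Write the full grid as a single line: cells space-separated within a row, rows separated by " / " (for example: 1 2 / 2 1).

1 2 3 / 3 1 2 / 2 3 1

row 1 has {2,3}; column 1 has {2,3} — only 1 is left for (r1,c1).
row 2 has {2,3}; column 2 has {2,3} — only 1 is left for (r2,c2).
row 3 has {2,3}; column 3 has {2,3} — only 1 is left for (r3,c3).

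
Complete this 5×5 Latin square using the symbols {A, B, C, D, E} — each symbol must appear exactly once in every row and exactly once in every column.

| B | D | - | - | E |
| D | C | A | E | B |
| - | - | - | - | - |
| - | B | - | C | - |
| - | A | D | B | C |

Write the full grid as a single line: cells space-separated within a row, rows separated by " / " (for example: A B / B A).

B D C A E / D C A E B / C E B D A / A B E C D / E A D B C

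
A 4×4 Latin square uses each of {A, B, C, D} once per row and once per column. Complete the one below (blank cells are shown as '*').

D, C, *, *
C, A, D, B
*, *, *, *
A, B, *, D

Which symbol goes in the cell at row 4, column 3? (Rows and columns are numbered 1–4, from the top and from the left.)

(r1,c4) = A
(r3,c1) = B
(r3,c2) = D
(r3,c4) = C
(r4,c3) = C

C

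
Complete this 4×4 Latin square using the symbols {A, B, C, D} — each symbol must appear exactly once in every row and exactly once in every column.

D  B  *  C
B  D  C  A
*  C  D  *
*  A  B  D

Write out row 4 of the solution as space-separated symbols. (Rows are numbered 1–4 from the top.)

C A B D

(r1,c3): row 1 has {B,C,D}; column 3 has {B,C,D}, so it must be A.
(r3,c1): row 3 has {C,D}; column 1 has {B,D}, so it must be A.
(r3,c4): row 3 has {A,C,D}; column 4 has {A,C,D}, so it must be B.
(r4,c1): row 4 has {A,B,D}; column 1 has {A,B,D}, so it must be C.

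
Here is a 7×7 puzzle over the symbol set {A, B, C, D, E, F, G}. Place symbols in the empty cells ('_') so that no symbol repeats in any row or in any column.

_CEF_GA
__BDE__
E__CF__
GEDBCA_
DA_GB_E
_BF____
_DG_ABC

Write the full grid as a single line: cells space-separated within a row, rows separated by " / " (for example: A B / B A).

(r1,c1) = B
(r1,c5) = D
(r3,c2) = G
(r3,c3) = A
(r3,c6) = D
(r3,c7) = B
(r4,c7) = F
(r5,c3) = C
(r5,c6) = F
(r6,c5) = G
(r6,c7) = D
(r7,c1) = F
(r7,c4) = E
(r2,c2) = F
(r2,c6) = C
(r2,c7) = G
(r6,c4) = A
(r6,c6) = E
(r2,c1) = A
(r6,c1) = C

B C E F D G A / A F B D E C G / E G A C F D B / G E D B C A F / D A C G B F E / C B F A G E D / F D G E A B C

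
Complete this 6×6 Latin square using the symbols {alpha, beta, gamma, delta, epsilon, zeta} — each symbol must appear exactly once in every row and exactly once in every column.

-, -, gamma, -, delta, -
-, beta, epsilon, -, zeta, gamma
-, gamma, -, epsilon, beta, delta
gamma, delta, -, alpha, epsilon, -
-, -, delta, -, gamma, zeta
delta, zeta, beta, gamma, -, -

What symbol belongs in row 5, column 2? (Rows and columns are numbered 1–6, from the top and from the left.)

At row 2, column 1: row 2 has {beta,gamma,epsilon,zeta}; column 1 has {gamma,delta}; that leaves alpha.
At row 2, column 4: row 2 has {alpha,beta,gamma,epsilon,zeta}; column 4 has {alpha,gamma,epsilon}; that leaves delta.
At row 3, column 1: row 3 has {beta,gamma,delta,epsilon}; column 1 has {alpha,gamma,delta}; that leaves zeta.
At row 3, column 3: row 3 has {beta,gamma,delta,epsilon,zeta}; column 3 has {beta,gamma,delta,epsilon}; that leaves alpha.
At row 4, column 3: row 4 has {alpha,gamma,delta,epsilon}; column 3 has {alpha,beta,gamma,delta,epsilon}; that leaves zeta.
At row 4, column 6: row 4 has {alpha,gamma,delta,epsilon,zeta}; column 6 has {gamma,delta,zeta}; that leaves beta.
At row 5, column 4: row 5 has {gamma,delta,zeta}; column 4 has {alpha,gamma,delta,epsilon}; that leaves beta.
At row 6, column 5: row 6 has {beta,gamma,delta,zeta}; column 5 has {beta,gamma,delta,epsilon,zeta}; that leaves alpha.
At row 6, column 6: row 6 has {alpha,beta,gamma,delta,zeta}; column 6 has {beta,gamma,delta,zeta}; that leaves epsilon.
At row 1, column 4: row 1 has {gamma,delta}; column 4 has {alpha,beta,gamma,delta,epsilon}; that leaves zeta.
At row 1, column 6: row 1 has {gamma,delta,zeta}; column 6 has {beta,gamma,delta,epsilon,zeta}; that leaves alpha.
At row 5, column 1: row 5 has {beta,gamma,delta,zeta}; column 1 has {alpha,gamma,delta,zeta}; that leaves epsilon.
At row 5, column 2: row 5 has {beta,gamma,delta,epsilon,zeta}; column 2 has {beta,gamma,delta,zeta}; that leaves alpha.

alpha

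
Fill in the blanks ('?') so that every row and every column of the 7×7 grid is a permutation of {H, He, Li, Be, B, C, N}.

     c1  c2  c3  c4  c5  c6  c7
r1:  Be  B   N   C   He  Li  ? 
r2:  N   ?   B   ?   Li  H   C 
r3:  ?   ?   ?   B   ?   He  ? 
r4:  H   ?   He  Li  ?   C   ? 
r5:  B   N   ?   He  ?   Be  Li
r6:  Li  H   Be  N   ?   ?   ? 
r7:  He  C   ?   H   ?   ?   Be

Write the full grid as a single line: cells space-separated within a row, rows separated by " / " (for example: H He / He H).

Be B N C He Li H / N He B Be Li H C / C Li H B Be He N / H Be He Li N C B / B N C He H Be Li / Li H Be N C B He / He C Li H B N Be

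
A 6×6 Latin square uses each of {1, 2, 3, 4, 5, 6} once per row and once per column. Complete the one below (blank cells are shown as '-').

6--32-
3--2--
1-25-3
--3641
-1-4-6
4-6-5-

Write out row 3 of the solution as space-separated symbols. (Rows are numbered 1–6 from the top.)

(r3,c5) = 6
(r5,c3) = 5
(r5,c5) = 3
(r6,c4) = 1
(r6,c6) = 2
(r2,c5) = 1
(r3,c2) = 4

1 4 2 5 6 3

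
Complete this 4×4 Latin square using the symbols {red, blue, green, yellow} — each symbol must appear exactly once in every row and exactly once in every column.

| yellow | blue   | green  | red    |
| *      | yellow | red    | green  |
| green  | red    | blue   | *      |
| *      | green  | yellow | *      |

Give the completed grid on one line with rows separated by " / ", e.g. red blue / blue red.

yellow blue green red / blue yellow red green / green red blue yellow / red green yellow blue

Cell (r2,c1): row 2 has {red,green,yellow}; column 1 has {green,yellow} → blue.
Cell (r3,c4): row 3 has {red,blue,green}; column 4 has {red,green} → yellow.
Cell (r4,c1): row 4 has {green,yellow}; column 1 has {blue,green,yellow} → red.
Cell (r4,c4): row 4 has {red,green,yellow}; column 4 has {red,green,yellow} → blue.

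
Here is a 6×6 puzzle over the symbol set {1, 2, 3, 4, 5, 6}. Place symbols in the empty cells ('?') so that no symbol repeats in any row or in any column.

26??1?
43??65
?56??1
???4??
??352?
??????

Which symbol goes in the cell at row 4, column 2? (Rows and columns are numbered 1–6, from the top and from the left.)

2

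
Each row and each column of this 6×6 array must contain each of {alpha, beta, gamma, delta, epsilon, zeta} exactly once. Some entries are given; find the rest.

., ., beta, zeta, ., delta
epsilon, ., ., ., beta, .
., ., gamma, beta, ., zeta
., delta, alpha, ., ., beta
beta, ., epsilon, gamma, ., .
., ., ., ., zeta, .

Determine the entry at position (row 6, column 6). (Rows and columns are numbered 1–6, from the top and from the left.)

Cell (r4,c4): row 4 has {alpha,beta,delta}; column 4 has {beta,gamma,zeta} → epsilon.
Cell (r4,c5): row 4 has {alpha,beta,delta,epsilon}; column 5 has {beta,zeta} → gamma.
Cell (r5,c6): row 5 has {beta,gamma,epsilon}; column 6 has {beta,delta,zeta} → alpha.
Cell (r6,c3): row 6 has {zeta}; column 3 has {alpha,beta,gamma,epsilon} → delta.
Cell (r6,c4): row 6 has {delta,zeta}; column 4 has {beta,gamma,epsilon,zeta} → alpha.
Cell (r2,c3): row 2 has {beta,epsilon}; column 3 has {alpha,beta,gamma,delta,epsilon} → zeta.
Cell (r2,c4): row 2 has {beta,epsilon,zeta}; column 4 has {alpha,beta,gamma,epsilon,zeta} → delta.
Cell (r2,c6): row 2 has {beta,delta,epsilon,zeta}; column 6 has {alpha,beta,delta,zeta} → gamma.
Cell (r4,c1): row 4 has {alpha,beta,gamma,delta,epsilon}; column 1 has {beta,epsilon} → zeta.
Cell (r5,c2): row 5 has {alpha,beta,gamma,epsilon}; column 2 has {delta} → zeta.
Cell (r5,c5): row 5 has {alpha,beta,gamma,epsilon,zeta}; column 5 has {beta,gamma,zeta} → delta.
Cell (r6,c1): row 6 has {alpha,delta,zeta}; column 1 has {beta,epsilon,zeta} → gamma.
Cell (r6,c6): row 6 has {alpha,gamma,delta,zeta}; column 6 has {alpha,beta,gamma,delta,zeta} → epsilon.

epsilon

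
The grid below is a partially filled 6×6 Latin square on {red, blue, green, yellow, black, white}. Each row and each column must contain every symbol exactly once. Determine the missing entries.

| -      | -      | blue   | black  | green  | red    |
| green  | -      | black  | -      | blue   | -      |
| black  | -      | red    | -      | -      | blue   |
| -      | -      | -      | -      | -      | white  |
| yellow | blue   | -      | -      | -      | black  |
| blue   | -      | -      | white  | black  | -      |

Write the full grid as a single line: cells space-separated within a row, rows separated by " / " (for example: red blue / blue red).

white yellow blue black green red / green white black red blue yellow / black green red yellow white blue / red black green blue yellow white / yellow blue white green red black / blue red yellow white black green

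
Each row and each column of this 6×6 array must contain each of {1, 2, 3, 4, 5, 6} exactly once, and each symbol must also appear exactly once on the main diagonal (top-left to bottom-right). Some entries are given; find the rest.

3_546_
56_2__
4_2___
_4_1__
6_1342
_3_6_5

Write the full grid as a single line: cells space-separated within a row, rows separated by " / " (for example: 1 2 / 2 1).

row 1 has {3,4,5,6}; column 6 has {2,5} — only 1 is left for (r1,c6).
row 3 has {2,4}; column 4 has {1,2,3,4,6} — only 5 is left for (r3,c4).
row 4 has {1,4}; column 1 has {3,4,5,6} — only 2 is left for (r4,c1).
row 5 has {1,2,3,4,6}; column 2 has {3,4,6} — only 5 is left for (r5,c2).
row 6 has {3,5,6}; column 1 has {2,3,4,5,6} — only 1 is left for (r6,c1).
row 6 has {1,3,5,6}; column 3 has {1,2,5} — only 4 is left for (r6,c3).
row 6 has {1,3,4,5,6}; column 5 has {4,6} — only 2 is left for (r6,c5).
row 1 has {1,3,4,5,6}; column 2 has {3,4,5,6} — only 2 is left for (r1,c2).
row 2 has {2,5,6}; column 3 has {1,2,4,5} — only 3 is left for (r2,c3).
row 2 has {2,3,5,6}; column 5 has {2,4,6} — only 1 is left for (r2,c5).
row 2 has {1,2,3,5,6}; column 6 has {1,2,5} — only 4 is left for (r2,c6).
row 3 has {2,4,5}; column 2 has {2,3,4,5,6} — only 1 is left for (r3,c2).
row 3 has {1,2,4,5}; column 5 has {1,2,4,6} — only 3 is left for (r3,c5).
row 3 has {1,2,3,4,5}; column 6 has {1,2,4,5} — only 6 is left for (r3,c6).
row 4 has {1,2,4}; column 3 has {1,2,3,4,5} — only 6 is left for (r4,c3).
row 4 has {1,2,4,6}; column 5 has {1,2,3,4,6} — only 5 is left for (r4,c5).
row 4 has {1,2,4,5,6}; column 6 has {1,2,4,5,6} — only 3 is left for (r4,c6).

3 2 5 4 6 1 / 5 6 3 2 1 4 / 4 1 2 5 3 6 / 2 4 6 1 5 3 / 6 5 1 3 4 2 / 1 3 4 6 2 5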